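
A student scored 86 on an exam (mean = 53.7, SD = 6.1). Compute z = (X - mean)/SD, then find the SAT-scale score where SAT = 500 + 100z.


z = (X - mean) / SD = (86 - 53.7) / 6.1
z = 32.3 / 6.1
z = 5.2951
SAT-scale = SAT = 500 + 100z
Carry z at full precision (z = 32.3 / 6.1) into the conversion:
SAT-scale = 500 + 100 * (32.3 / 6.1) = 500 + 3230 / 6.1
SAT-scale = 500 + 529.5082
SAT-scale = 1029.5082

1029.5082


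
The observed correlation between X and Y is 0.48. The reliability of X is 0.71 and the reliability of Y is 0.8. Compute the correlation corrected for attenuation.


r_corrected = rxy / sqrt(rxx * ryy)
= 0.48 / sqrt(0.71 * 0.8)
= 0.48 / sqrt(0.568)
= 0.48 / 0.753658
r_corrected = 0.6369

0.6369


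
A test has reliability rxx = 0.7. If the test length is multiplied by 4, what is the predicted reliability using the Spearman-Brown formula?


r_new = (n * rxx) / (1 + (n-1) * rxx)
r_new = (4 * 0.7) / (1 + 3 * 0.7)
r_new = 2.8 / 3.1
r_new = 0.9032

0.9032


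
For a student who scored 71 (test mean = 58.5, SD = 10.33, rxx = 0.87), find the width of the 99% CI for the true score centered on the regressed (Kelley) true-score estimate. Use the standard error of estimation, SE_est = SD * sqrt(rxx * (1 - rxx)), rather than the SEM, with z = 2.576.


True score estimate = 0.87*71 + 0.13*58.5 = 69.375
SE_est = SD * sqrt(rxx * (1 - rxx)) = 10.33 * sqrt(0.87 * 0.13) = 10.33 * sqrt(0.1131) = 3.474014
CI = T_est +/- z * SE_est, so width = 2 * z * SE_est = 2 * 2.576 * 3.474014
Width = 17.8981

17.8981


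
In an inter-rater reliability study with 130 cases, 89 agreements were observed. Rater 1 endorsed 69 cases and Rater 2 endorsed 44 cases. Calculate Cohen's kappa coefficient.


P_o = 89/130 = 0.684615
P_e = (69*44 + 61*86) / 16900 = 0.490059
kappa = (P_o - P_e) / (1 - P_e)
kappa = (0.684615 - 0.490059) / (1 - 0.490059)
kappa = 0.3815

0.3815


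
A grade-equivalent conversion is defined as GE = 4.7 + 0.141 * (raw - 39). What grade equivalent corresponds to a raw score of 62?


raw - median = 62 - 39 = 23
slope * diff = 0.141 * 23 = 3.243
GE = 4.7 + 3.243
GE = 7.943

7.943


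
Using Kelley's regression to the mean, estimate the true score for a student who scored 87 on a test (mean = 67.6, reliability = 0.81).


T_est = rxx * X + (1 - rxx) * mean
T_est = 0.81 * 87 + 0.19 * 67.6
T_est = 70.47 + 12.844
T_est = 83.314

83.314


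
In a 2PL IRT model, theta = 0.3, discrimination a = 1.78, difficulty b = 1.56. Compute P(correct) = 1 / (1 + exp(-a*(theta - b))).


a*(theta - b) = 1.78 * (0.3 - 1.56) = -2.2428
exp(--2.2428) = 9.4197
P = 1 / (1 + 9.4197)
P = 0.096

0.096


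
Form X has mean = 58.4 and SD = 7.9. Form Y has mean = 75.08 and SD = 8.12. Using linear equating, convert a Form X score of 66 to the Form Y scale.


slope = SD_Y / SD_X = 8.12 / 7.9 ~ 1.0278
intercept = mean_Y - slope * mean_X = 75.08 - (8.12 / 7.9) * 58.4 ~ 15.0537
Y = slope * X + intercept. To avoid rounding drift from the rounded slope/intercept, evaluate the equivalent form Y = mean_Y + SD_Y * (X - mean_X) / SD_X at full precision:
Y = 75.08 + 8.12 * (66 - 58.4) / 7.9
Y = 75.08 + 8.12 * 7.6 / 7.9
Y = 75.08 + 61.712 / 7.9
Y = 75.08 + 7.8116
Y = 82.8916

82.8916


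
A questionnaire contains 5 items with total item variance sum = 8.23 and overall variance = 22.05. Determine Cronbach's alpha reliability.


alpha = (k/(k-1)) * (1 - sum(si^2)/s_total^2)
= (5/4) * (1 - 8.23/22.05)
alpha = 0.7834

0.7834


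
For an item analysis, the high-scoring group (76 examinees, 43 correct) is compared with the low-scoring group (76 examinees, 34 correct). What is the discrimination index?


p_upper = 43/76 = 0.5658
p_lower = 34/76 = 0.4474
D = 0.5658 - 0.4474 = 0.1184

0.1184


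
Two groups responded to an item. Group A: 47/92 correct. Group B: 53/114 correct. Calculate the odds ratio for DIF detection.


Odds_A = 47/45 = 1.0444
Odds_B = 53/61 = 0.8689
OR = Odds_A / Odds_B = 1.0444 / 0.8689
Exactly, OR = (47 * 61) / (45 * 53) = 2867 / 2385
OR = 1.2021

1.2021


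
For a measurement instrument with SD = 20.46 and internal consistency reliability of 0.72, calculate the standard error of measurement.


SEM = SD * sqrt(1 - rxx)
SEM = 20.46 * sqrt(1 - 0.72)
SEM = 20.46 * sqrt(0.28) = 20.46 * 0.52915
SEM = 10.8264

10.8264


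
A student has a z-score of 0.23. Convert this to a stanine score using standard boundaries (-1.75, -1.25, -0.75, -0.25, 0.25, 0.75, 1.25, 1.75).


Stanine boundaries: [-1.75, -1.25, -0.75, -0.25, 0.25, 0.75, 1.25, 1.75]
z = 0.23
Check each boundary:
  z >= -1.75 -> could be stanine 2
  z >= -1.25 -> could be stanine 3
  z >= -0.75 -> could be stanine 4
  z >= -0.25 -> could be stanine 5
  z < 0.25
  z < 0.75
  z < 1.25
  z < 1.75
Highest qualifying boundary gives stanine = 5

5


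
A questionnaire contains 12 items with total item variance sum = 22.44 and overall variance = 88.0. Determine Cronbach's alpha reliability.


alpha = (k/(k-1)) * (1 - sum(si^2)/s_total^2)
= (12/11) * (1 - 22.44/88.0)
alpha = 0.8127

0.8127


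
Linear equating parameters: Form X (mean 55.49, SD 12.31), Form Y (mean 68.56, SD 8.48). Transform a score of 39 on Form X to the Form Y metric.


slope = SD_Y / SD_X = 8.48 / 12.31 ~ 0.6889
intercept = mean_Y - slope * mean_X = 68.56 - (8.48 / 12.31) * 55.49 ~ 30.3346
Y = slope * X + intercept. To avoid rounding drift from the rounded slope/intercept, evaluate the equivalent form Y = mean_Y + SD_Y * (X - mean_X) / SD_X at full precision:
Y = 68.56 + 8.48 * (39 - 55.49) / 12.31
Y = 68.56 - 8.48 * 16.49 / 12.31
Y = 68.56 - 139.8352 / 12.31
Y = 68.56 - 11.3595
Y = 57.2005

57.2005


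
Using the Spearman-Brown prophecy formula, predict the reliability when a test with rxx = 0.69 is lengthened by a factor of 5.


r_new = (n * rxx) / (1 + (n-1) * rxx)
r_new = (5 * 0.69) / (1 + 4 * 0.69)
r_new = 3.45 / 3.76
r_new = 0.9176

0.9176


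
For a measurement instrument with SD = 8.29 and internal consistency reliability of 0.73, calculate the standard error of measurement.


SEM = SD * sqrt(1 - rxx)
SEM = 8.29 * sqrt(1 - 0.73)
SEM = 8.29 * sqrt(0.27) = 8.29 * 0.519615
SEM = 4.3076

4.3076


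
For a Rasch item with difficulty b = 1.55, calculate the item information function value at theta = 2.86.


P = 1/(1+exp(-(2.86-1.55))) = 0.7875
I = P*(1-P) = 0.7875 * 0.2125
I = 0.1673

0.1673


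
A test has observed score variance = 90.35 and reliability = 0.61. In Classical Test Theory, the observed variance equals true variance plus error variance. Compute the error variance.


var_true = rxx * var_obs = 0.61 * 90.35 = 55.1135
var_error = var_obs - var_true
var_error = 90.35 - 55.1135
var_error = 35.2365

35.2365


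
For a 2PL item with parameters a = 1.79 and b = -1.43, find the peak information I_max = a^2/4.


For 2PL, max info at theta = b = -1.43
I_max = a^2 / 4 = 1.79^2 / 4
= 3.2041 / 4
I_max = 0.801

0.801


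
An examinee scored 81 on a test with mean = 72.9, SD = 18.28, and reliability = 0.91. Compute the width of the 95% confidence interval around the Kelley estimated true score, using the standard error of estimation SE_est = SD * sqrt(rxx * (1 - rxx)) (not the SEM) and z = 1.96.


True score estimate = 0.91*81 + 0.09*72.9 = 80.271
SE_est = SD * sqrt(rxx * (1 - rxx)) = 18.28 * sqrt(0.91 * 0.09) = 18.28 * sqrt(0.0819) = 5.231403
CI = T_est +/- z * SE_est, so width = 2 * z * SE_est = 2 * 1.96 * 5.231403
Width = 20.5071

20.5071


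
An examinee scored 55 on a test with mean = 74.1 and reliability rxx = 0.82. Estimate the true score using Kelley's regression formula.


T_est = rxx * X + (1 - rxx) * mean
T_est = 0.82 * 55 + 0.18 * 74.1
T_est = 45.1 + 13.338
T_est = 58.438

58.438


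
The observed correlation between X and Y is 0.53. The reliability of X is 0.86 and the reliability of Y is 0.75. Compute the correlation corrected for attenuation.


r_corrected = rxy / sqrt(rxx * ryy)
= 0.53 / sqrt(0.86 * 0.75)
= 0.53 / sqrt(0.645)
= 0.53 / 0.803119
r_corrected = 0.6599

0.6599


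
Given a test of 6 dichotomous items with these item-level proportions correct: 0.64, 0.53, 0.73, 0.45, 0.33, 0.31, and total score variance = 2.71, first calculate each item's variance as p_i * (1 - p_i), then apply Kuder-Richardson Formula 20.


For each item, compute p_i * q_i:
  Item 1: 0.64 * 0.36 = 0.2304
  Item 2: 0.53 * 0.47 = 0.2491
  Item 3: 0.73 * 0.27 = 0.1971
  Item 4: 0.45 * 0.55 = 0.2475
  Item 5: 0.33 * 0.67 = 0.2211
  Item 6: 0.31 * 0.69 = 0.2139
Sum(p_i * q_i) = 0.2304 + 0.2491 + 0.1971 + 0.2475 + 0.2211 + 0.2139 = 1.3591
KR-20 = (k/(k-1)) * (1 - Sum(p_i*q_i) / Var_total)
= (6/5) * (1 - 1.3591/2.71)
= 1.2 * 0.4985
KR-20 = 0.5982

0.5982


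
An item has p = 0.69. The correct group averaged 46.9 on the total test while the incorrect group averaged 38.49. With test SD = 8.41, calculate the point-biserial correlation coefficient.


q = 1 - p = 0.31
rpb = ((M1 - M0) / SD) * sqrt(p * q)
rpb = ((46.9 - 38.49) / 8.41) * sqrt(0.69 * 0.31)
rpb = 0.4625

0.4625


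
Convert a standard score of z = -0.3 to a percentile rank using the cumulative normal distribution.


CDF(z) = 0.5 * (1 + erf(z/sqrt(2)))
erf(-0.2121) = -0.2358
CDF = 0.3821
Percentile rank = 0.3821 * 100 = 38.21

38.21


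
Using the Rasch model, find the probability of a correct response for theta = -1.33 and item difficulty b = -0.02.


theta - b = -1.33 - -0.02 = -1.31
exp(-(theta - b)) = exp(1.31) = 3.7062
P = 1 / (1 + 3.7062)
P = 0.2125

0.2125


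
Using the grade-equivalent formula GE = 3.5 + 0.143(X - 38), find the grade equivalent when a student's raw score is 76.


raw - median = 76 - 38 = 38
slope * diff = 0.143 * 38 = 5.434
GE = 3.5 + 5.434
GE = 8.934

8.934


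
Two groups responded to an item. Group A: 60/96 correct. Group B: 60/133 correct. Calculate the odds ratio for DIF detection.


Odds_A = 60/36 = 1.6667
Odds_B = 60/73 = 0.8219
OR = Odds_A / Odds_B = 1.6667 / 0.8219
Exactly, OR = (60 * 73) / (36 * 60) = 4380 / 2160
OR = 2.0278

2.0278


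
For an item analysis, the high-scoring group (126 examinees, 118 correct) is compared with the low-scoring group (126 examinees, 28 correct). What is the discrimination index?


p_upper = 118/126 = 0.9365
p_lower = 28/126 = 0.2222
D = 0.9365 - 0.2222 = 0.7143

0.7143


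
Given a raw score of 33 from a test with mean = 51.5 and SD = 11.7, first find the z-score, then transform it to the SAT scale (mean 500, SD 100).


z = (X - mean) / SD = (33 - 51.5) / 11.7
z = -18.5 / 11.7
z = -1.5812
SAT-scale = SAT = 500 + 100z
Carry z at full precision (z = -18.5 / 11.7) into the conversion:
SAT-scale = 500 + 100 * (-18.5 / 11.7) = 500 + -1850 / 11.7
SAT-scale = 500 + -158.1197
SAT-scale = 341.8803

341.8803


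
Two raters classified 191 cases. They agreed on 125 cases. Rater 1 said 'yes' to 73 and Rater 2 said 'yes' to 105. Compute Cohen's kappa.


P_o = 125/191 = 0.65445
P_e = (73*105 + 118*86) / 36481 = 0.488282
kappa = (P_o - P_e) / (1 - P_e)
kappa = (0.65445 - 0.488282) / (1 - 0.488282)
kappa = 0.3247

0.3247


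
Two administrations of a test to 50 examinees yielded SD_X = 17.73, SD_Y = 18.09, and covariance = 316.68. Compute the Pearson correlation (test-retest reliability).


r = cov(X,Y) / (SD_X * SD_Y)
r = 316.68 / (17.73 * 18.09)
r = 316.68 / 320.7357
r = 0.9874

0.9874


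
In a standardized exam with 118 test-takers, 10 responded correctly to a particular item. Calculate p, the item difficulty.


Item difficulty p = number correct / total examinees
p = 10 / 118
p = 0.0847

0.0847


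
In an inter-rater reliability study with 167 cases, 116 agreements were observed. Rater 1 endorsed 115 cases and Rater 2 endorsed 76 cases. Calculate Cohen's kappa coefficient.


P_o = 116/167 = 0.694611
P_e = (115*76 + 52*91) / 27889 = 0.483058
kappa = (P_o - P_e) / (1 - P_e)
kappa = (0.694611 - 0.483058) / (1 - 0.483058)
kappa = 0.4092

0.4092


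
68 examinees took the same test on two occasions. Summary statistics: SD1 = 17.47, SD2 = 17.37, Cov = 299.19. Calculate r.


r = cov(X,Y) / (SD_X * SD_Y)
r = 299.19 / (17.47 * 17.37)
r = 299.19 / 303.4539
r = 0.9859

0.9859


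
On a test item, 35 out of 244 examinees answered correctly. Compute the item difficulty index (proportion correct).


Item difficulty p = number correct / total examinees
p = 35 / 244
p = 0.1434

0.1434


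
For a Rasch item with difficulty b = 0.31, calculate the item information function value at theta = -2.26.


P = 1/(1+exp(-(-2.26-0.31))) = 0.0711
I = P*(1-P) = 0.0711 * 0.9289
I = 0.066

0.066


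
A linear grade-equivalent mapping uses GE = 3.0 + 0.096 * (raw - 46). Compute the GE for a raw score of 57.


raw - median = 57 - 46 = 11
slope * diff = 0.096 * 11 = 1.056
GE = 3.0 + 1.056
GE = 4.056

4.056


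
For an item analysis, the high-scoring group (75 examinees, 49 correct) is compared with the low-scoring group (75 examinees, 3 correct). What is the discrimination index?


p_upper = 49/75 = 0.6533
p_lower = 3/75 = 0.04
D = 0.6533 - 0.04 = 0.6133

0.6133


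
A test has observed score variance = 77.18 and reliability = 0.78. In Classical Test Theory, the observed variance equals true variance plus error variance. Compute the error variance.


var_true = rxx * var_obs = 0.78 * 77.18 = 60.2004
var_error = var_obs - var_true
var_error = 77.18 - 60.2004
var_error = 16.9796

16.9796


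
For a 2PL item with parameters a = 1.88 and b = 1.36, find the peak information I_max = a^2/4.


For 2PL, max info at theta = b = 1.36
I_max = a^2 / 4 = 1.88^2 / 4
= 3.5344 / 4
I_max = 0.8836

0.8836


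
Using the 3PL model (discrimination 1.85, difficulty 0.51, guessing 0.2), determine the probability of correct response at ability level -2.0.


logit = 1.85*(-2.0 - 0.51) = -4.6435
P* = 1/(1 + exp(--4.6435)) = 0.0095
P = 0.2 + (1 - 0.2) * 0.0095
P = 0.2076

0.2076


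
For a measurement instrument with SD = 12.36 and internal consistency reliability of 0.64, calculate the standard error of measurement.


SEM = SD * sqrt(1 - rxx)
SEM = 12.36 * sqrt(1 - 0.64)
SEM = 12.36 * sqrt(0.36) = 12.36 * 0.6
SEM = 7.416

7.416


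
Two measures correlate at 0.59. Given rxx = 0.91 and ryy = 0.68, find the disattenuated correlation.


r_corrected = rxy / sqrt(rxx * ryy)
= 0.59 / sqrt(0.91 * 0.68)
= 0.59 / sqrt(0.6188)
= 0.59 / 0.786638
r_corrected = 0.75

0.75


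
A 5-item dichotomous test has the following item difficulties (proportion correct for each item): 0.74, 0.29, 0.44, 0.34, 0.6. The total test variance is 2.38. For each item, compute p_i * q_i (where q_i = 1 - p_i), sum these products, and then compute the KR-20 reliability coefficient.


For each item, compute p_i * q_i:
  Item 1: 0.74 * 0.26 = 0.1924
  Item 2: 0.29 * 0.71 = 0.2059
  Item 3: 0.44 * 0.56 = 0.2464
  Item 4: 0.34 * 0.66 = 0.2244
  Item 5: 0.6 * 0.4 = 0.24
Sum(p_i * q_i) = 0.1924 + 0.2059 + 0.2464 + 0.2244 + 0.24 = 1.1091
KR-20 = (k/(k-1)) * (1 - Sum(p_i*q_i) / Var_total)
= (5/4) * (1 - 1.1091/2.38)
= 1.25 * 0.534
KR-20 = 0.6675

0.6675


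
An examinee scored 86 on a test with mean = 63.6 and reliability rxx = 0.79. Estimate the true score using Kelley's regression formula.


T_est = rxx * X + (1 - rxx) * mean
T_est = 0.79 * 86 + 0.21 * 63.6
T_est = 67.94 + 13.356
T_est = 81.296

81.296


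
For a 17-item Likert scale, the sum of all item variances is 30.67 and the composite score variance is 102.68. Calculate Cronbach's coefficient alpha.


alpha = (k/(k-1)) * (1 - sum(si^2)/s_total^2)
= (17/16) * (1 - 30.67/102.68)
alpha = 0.7451

0.7451


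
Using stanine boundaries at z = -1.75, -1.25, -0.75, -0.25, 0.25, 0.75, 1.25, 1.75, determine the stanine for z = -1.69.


Stanine boundaries: [-1.75, -1.25, -0.75, -0.25, 0.25, 0.75, 1.25, 1.75]
z = -1.69
Check each boundary:
  z >= -1.75 -> could be stanine 2
  z < -1.25
  z < -0.75
  z < -0.25
  z < 0.25
  z < 0.75
  z < 1.25
  z < 1.75
Highest qualifying boundary gives stanine = 2

2


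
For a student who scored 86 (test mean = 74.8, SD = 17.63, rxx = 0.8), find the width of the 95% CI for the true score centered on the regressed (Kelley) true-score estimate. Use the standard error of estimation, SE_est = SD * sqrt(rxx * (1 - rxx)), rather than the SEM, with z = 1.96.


True score estimate = 0.8*86 + 0.2*74.8 = 83.76
SE_est = SD * sqrt(rxx * (1 - rxx)) = 17.63 * sqrt(0.8 * 0.2) = 17.63 * sqrt(0.16) = 7.052
CI = T_est +/- z * SE_est, so width = 2 * z * SE_est = 2 * 1.96 * 7.052
Width = 27.6438

27.6438


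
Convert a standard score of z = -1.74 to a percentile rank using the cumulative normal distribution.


CDF(z) = 0.5 * (1 + erf(z/sqrt(2)))
erf(-1.2304) = -0.9181
CDF = 0.0409
Percentile rank = 0.0409 * 100 = 4.09

4.09


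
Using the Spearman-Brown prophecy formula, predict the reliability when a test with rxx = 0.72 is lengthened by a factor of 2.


r_new = (n * rxx) / (1 + (n-1) * rxx)
r_new = (2 * 0.72) / (1 + 1 * 0.72)
r_new = 1.44 / 1.72
r_new = 0.8372

0.8372


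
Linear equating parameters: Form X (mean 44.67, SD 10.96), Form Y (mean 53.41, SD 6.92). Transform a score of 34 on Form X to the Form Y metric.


slope = SD_Y / SD_X = 6.92 / 10.96 ~ 0.6314
intercept = mean_Y - slope * mean_X = 53.41 - (6.92 / 10.96) * 44.67 ~ 25.2059
Y = slope * X + intercept. To avoid rounding drift from the rounded slope/intercept, evaluate the equivalent form Y = mean_Y + SD_Y * (X - mean_X) / SD_X at full precision:
Y = 53.41 + 6.92 * (34 - 44.67) / 10.96
Y = 53.41 - 6.92 * 10.67 / 10.96
Y = 53.41 - 73.8364 / 10.96
Y = 53.41 - 6.7369
Y = 46.6731

46.6731


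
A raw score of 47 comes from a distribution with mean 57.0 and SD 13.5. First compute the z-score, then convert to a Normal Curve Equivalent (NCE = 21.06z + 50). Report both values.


z = (X - mean) / SD = (47 - 57.0) / 13.5
z = -10.0 / 13.5
z = -0.7407
NCE = NCE = 21.06z + 50
Carry z at full precision (z = -10.0 / 13.5) into the conversion:
NCE = 21.06 * (-10.0 / 13.5) + 50 = -210.6 / 13.5 + 50
NCE = -15.6 + 50
NCE = 34.4

34.4


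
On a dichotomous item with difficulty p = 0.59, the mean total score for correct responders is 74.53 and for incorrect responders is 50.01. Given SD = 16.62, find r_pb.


q = 1 - p = 0.41
rpb = ((M1 - M0) / SD) * sqrt(p * q)
rpb = ((74.53 - 50.01) / 16.62) * sqrt(0.59 * 0.41)
rpb = 0.7256

0.7256


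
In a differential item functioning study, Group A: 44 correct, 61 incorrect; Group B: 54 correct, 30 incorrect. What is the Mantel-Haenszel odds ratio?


Odds_A = 44/61 = 0.7213
Odds_B = 54/30 = 1.8
OR = Odds_A / Odds_B = 0.7213 / 1.8
Exactly, OR = (44 * 30) / (61 * 54) = 1320 / 3294
OR = 0.4007

0.4007


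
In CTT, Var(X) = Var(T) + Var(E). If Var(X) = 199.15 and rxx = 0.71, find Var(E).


var_true = rxx * var_obs = 0.71 * 199.15 = 141.3965
var_error = var_obs - var_true
var_error = 199.15 - 141.3965
var_error = 57.7535

57.7535


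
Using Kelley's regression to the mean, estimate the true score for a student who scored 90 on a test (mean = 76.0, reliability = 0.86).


T_est = rxx * X + (1 - rxx) * mean
T_est = 0.86 * 90 + 0.14 * 76.0
T_est = 77.4 + 10.64
T_est = 88.04

88.04


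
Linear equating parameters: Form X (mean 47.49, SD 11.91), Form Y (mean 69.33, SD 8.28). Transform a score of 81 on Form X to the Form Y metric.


slope = SD_Y / SD_X = 8.28 / 11.91 ~ 0.6952
intercept = mean_Y - slope * mean_X = 69.33 - (8.28 / 11.91) * 47.49 ~ 36.3143
Y = slope * X + intercept. To avoid rounding drift from the rounded slope/intercept, evaluate the equivalent form Y = mean_Y + SD_Y * (X - mean_X) / SD_X at full precision:
Y = 69.33 + 8.28 * (81 - 47.49) / 11.91
Y = 69.33 + 8.28 * 33.51 / 11.91
Y = 69.33 + 277.4628 / 11.91
Y = 69.33 + 23.2966
Y = 92.6266

92.6266


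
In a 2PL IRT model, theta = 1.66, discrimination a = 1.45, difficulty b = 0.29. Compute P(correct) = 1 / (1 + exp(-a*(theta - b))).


a*(theta - b) = 1.45 * (1.66 - 0.29) = 1.9865
exp(-1.9865) = 0.1372
P = 1 / (1 + 0.1372)
P = 0.8794

0.8794


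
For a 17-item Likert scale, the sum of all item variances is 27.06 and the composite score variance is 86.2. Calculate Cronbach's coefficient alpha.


alpha = (k/(k-1)) * (1 - sum(si^2)/s_total^2)
= (17/16) * (1 - 27.06/86.2)
alpha = 0.729

0.729


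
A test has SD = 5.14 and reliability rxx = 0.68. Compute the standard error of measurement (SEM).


SEM = SD * sqrt(1 - rxx)
SEM = 5.14 * sqrt(1 - 0.68)
SEM = 5.14 * sqrt(0.32) = 5.14 * 0.565685
SEM = 2.9076

2.9076


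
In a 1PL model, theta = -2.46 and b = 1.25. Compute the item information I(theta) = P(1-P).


P = 1/(1+exp(-(-2.46-1.25))) = 0.0239
I = P*(1-P) = 0.0239 * 0.9761
I = 0.0233

0.0233


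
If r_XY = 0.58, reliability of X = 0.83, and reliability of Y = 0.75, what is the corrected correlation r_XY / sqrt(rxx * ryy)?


r_corrected = rxy / sqrt(rxx * ryy)
= 0.58 / sqrt(0.83 * 0.75)
= 0.58 / sqrt(0.6225)
= 0.58 / 0.788987
r_corrected = 0.7351

0.7351


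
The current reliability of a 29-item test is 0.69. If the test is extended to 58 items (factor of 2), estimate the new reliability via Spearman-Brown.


r_new = (n * rxx) / (1 + (n-1) * rxx)
r_new = (2 * 0.69) / (1 + 1 * 0.69)
r_new = 1.38 / 1.69
r_new = 0.8166

0.8166


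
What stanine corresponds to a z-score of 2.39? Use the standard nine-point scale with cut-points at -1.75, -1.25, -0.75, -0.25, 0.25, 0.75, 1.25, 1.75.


Stanine boundaries: [-1.75, -1.25, -0.75, -0.25, 0.25, 0.75, 1.25, 1.75]
z = 2.39
Check each boundary:
  z >= -1.75 -> could be stanine 2
  z >= -1.25 -> could be stanine 3
  z >= -0.75 -> could be stanine 4
  z >= -0.25 -> could be stanine 5
  z >= 0.25 -> could be stanine 6
  z >= 0.75 -> could be stanine 7
  z >= 1.25 -> could be stanine 8
  z >= 1.75 -> could be stanine 9
Highest qualifying boundary gives stanine = 9

9


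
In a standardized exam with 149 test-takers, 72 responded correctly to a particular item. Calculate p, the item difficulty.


Item difficulty p = number correct / total examinees
p = 72 / 149
p = 0.4832

0.4832


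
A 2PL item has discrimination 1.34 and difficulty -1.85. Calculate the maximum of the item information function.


For 2PL, max info at theta = b = -1.85
I_max = a^2 / 4 = 1.34^2 / 4
= 1.7956 / 4
I_max = 0.4489

0.4489


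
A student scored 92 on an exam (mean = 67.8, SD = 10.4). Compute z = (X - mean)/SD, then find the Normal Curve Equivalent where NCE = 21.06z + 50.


z = (X - mean) / SD = (92 - 67.8) / 10.4
z = 24.2 / 10.4
z = 2.3269
NCE = NCE = 21.06z + 50
Carry z at full precision (z = 24.2 / 10.4) into the conversion:
NCE = 21.06 * (24.2 / 10.4) + 50 = 509.652 / 10.4 + 50
NCE = 49.005 + 50
NCE = 99.005

99.005


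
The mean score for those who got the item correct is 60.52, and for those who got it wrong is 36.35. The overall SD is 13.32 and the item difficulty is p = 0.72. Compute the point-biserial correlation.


q = 1 - p = 0.28
rpb = ((M1 - M0) / SD) * sqrt(p * q)
rpb = ((60.52 - 36.35) / 13.32) * sqrt(0.72 * 0.28)
rpb = 0.8147

0.8147


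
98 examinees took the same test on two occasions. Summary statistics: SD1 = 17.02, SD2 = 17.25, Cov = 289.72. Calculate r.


r = cov(X,Y) / (SD_X * SD_Y)
r = 289.72 / (17.02 * 17.25)
r = 289.72 / 293.595
r = 0.9868

0.9868


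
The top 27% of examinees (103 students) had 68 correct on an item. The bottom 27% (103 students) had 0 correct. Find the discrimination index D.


p_upper = 68/103 = 0.6602
p_lower = 0/103 = 0.0
D = 0.6602 - 0.0 = 0.6602

0.6602


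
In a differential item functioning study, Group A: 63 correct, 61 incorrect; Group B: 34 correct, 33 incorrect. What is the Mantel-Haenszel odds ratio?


Odds_A = 63/61 = 1.0328
Odds_B = 34/33 = 1.0303
OR = Odds_A / Odds_B = 1.0328 / 1.0303
Exactly, OR = (63 * 33) / (61 * 34) = 2079 / 2074
OR = 1.0024

1.0024


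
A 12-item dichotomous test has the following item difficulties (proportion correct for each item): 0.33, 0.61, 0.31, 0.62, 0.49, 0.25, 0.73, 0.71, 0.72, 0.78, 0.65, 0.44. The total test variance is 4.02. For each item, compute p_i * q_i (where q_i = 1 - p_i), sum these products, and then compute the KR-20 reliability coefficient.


For each item, compute p_i * q_i:
  Item 1: 0.33 * 0.67 = 0.2211
  Item 2: 0.61 * 0.39 = 0.2379
  Item 3: 0.31 * 0.69 = 0.2139
  Item 4: 0.62 * 0.38 = 0.2356
  Item 5: 0.49 * 0.51 = 0.2499
  Item 6: 0.25 * 0.75 = 0.1875
  Item 7: 0.73 * 0.27 = 0.1971
  Item 8: 0.71 * 0.29 = 0.2059
  Item 9: 0.72 * 0.28 = 0.2016
  Item 10: 0.78 * 0.22 = 0.1716
  Item 11: 0.65 * 0.35 = 0.2275
  Item 12: 0.44 * 0.56 = 0.2464
Sum(p_i * q_i) = 0.2211 + 0.2379 + 0.2139 + 0.2356 + 0.2499 + 0.1875 + 0.1971 + 0.2059 + 0.2016 + 0.1716 + 0.2275 + 0.2464 = 2.596
KR-20 = (k/(k-1)) * (1 - Sum(p_i*q_i) / Var_total)
= (12/11) * (1 - 2.596/4.02)
= 1.0909 * 0.3542
KR-20 = 0.3864

0.3864


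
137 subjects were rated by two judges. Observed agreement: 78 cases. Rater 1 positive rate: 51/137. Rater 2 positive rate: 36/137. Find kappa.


P_o = 78/137 = 0.569343
P_e = (51*36 + 86*101) / 18769 = 0.560605
kappa = (P_o - P_e) / (1 - P_e)
kappa = (0.569343 - 0.560605) / (1 - 0.560605)
kappa = 0.0199

0.0199


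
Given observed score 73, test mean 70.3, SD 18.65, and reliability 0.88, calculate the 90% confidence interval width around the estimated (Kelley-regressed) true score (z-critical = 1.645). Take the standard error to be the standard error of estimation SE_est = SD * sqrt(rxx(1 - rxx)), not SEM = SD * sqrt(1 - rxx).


True score estimate = 0.88*73 + 0.12*70.3 = 72.676
SE_est = SD * sqrt(rxx * (1 - rxx)) = 18.65 * sqrt(0.88 * 0.12) = 18.65 * sqrt(0.1056) = 6.060533
CI = T_est +/- z * SE_est, so width = 2 * z * SE_est = 2 * 1.645 * 6.060533
Width = 19.9392

19.9392


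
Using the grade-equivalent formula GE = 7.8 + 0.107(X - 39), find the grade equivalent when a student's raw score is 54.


raw - median = 54 - 39 = 15
slope * diff = 0.107 * 15 = 1.605
GE = 7.8 + 1.605
GE = 9.405

9.405


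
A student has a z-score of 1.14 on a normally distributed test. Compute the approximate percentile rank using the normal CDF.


CDF(z) = 0.5 * (1 + erf(z/sqrt(2)))
erf(0.8061) = 0.7457
CDF = 0.8729
Percentile rank = 0.8729 * 100 = 87.29

87.29


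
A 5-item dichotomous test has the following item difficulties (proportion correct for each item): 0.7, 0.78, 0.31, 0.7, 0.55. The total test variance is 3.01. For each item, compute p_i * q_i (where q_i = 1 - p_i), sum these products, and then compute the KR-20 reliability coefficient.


For each item, compute p_i * q_i:
  Item 1: 0.7 * 0.3 = 0.21
  Item 2: 0.78 * 0.22 = 0.1716
  Item 3: 0.31 * 0.69 = 0.2139
  Item 4: 0.7 * 0.3 = 0.21
  Item 5: 0.55 * 0.45 = 0.2475
Sum(p_i * q_i) = 0.21 + 0.1716 + 0.2139 + 0.21 + 0.2475 = 1.053
KR-20 = (k/(k-1)) * (1 - Sum(p_i*q_i) / Var_total)
= (5/4) * (1 - 1.053/3.01)
= 1.25 * 0.6502
KR-20 = 0.8127

0.8127


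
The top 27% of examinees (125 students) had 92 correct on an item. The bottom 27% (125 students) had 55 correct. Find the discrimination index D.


p_upper = 92/125 = 0.736
p_lower = 55/125 = 0.44
D = 0.736 - 0.44 = 0.296

0.296


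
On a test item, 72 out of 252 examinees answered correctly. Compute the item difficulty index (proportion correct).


Item difficulty p = number correct / total examinees
p = 72 / 252
p = 0.2857

0.2857


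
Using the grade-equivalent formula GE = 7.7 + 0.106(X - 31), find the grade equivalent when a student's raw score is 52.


raw - median = 52 - 31 = 21
slope * diff = 0.106 * 21 = 2.226
GE = 7.7 + 2.226
GE = 9.926

9.926


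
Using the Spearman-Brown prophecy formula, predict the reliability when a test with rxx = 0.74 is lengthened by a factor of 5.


r_new = (n * rxx) / (1 + (n-1) * rxx)
r_new = (5 * 0.74) / (1 + 4 * 0.74)
r_new = 3.7 / 3.96
r_new = 0.9343

0.9343


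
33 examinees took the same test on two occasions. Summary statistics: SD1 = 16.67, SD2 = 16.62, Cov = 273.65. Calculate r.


r = cov(X,Y) / (SD_X * SD_Y)
r = 273.65 / (16.67 * 16.62)
r = 273.65 / 277.0554
r = 0.9877

0.9877


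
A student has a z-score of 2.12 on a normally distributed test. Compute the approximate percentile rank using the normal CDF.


CDF(z) = 0.5 * (1 + erf(z/sqrt(2)))
erf(1.4991) = 0.966
CDF = 0.983
Percentile rank = 0.983 * 100 = 98.3

98.3


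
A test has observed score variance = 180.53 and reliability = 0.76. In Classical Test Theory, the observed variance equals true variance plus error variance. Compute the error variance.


var_true = rxx * var_obs = 0.76 * 180.53 = 137.2028
var_error = var_obs - var_true
var_error = 180.53 - 137.2028
var_error = 43.3272

43.3272


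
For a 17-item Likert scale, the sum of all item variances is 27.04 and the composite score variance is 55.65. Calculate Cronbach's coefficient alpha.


alpha = (k/(k-1)) * (1 - sum(si^2)/s_total^2)
= (17/16) * (1 - 27.04/55.65)
alpha = 0.5462

0.5462


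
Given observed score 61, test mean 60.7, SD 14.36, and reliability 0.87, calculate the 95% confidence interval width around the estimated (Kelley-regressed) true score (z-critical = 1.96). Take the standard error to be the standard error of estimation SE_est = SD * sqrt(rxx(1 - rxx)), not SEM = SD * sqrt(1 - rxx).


True score estimate = 0.87*61 + 0.13*60.7 = 60.961
SE_est = SD * sqrt(rxx * (1 - rxx)) = 14.36 * sqrt(0.87 * 0.13) = 14.36 * sqrt(0.1131) = 4.829317
CI = T_est +/- z * SE_est, so width = 2 * z * SE_est = 2 * 1.96 * 4.829317
Width = 18.9309

18.9309


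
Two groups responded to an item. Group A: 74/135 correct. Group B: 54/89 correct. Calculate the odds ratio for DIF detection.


Odds_A = 74/61 = 1.2131
Odds_B = 54/35 = 1.5429
OR = Odds_A / Odds_B = 1.2131 / 1.5429
Exactly, OR = (74 * 35) / (61 * 54) = 2590 / 3294
OR = 0.7863

0.7863


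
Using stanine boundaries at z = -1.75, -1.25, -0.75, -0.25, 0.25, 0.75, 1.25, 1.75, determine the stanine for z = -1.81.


Stanine boundaries: [-1.75, -1.25, -0.75, -0.25, 0.25, 0.75, 1.25, 1.75]
z = -1.81
Check each boundary:
  z < -1.75
  z < -1.25
  z < -0.75
  z < -0.25
  z < 0.25
  z < 0.75
  z < 1.25
  z < 1.75
Highest qualifying boundary gives stanine = 1

1


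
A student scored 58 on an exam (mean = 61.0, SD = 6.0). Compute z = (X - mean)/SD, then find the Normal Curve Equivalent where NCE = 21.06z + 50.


z = (X - mean) / SD = (58 - 61.0) / 6.0
z = -3.0 / 6.0
z = -0.5
NCE = NCE = 21.06z + 50
Carry z at full precision (z = -3.0 / 6.0) into the conversion:
NCE = 21.06 * (-3.0 / 6.0) + 50 = -63.18 / 6.0 + 50
NCE = -10.53 + 50
NCE = 39.47

39.47


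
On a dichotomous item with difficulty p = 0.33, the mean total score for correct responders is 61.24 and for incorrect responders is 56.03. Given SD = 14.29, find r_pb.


q = 1 - p = 0.67
rpb = ((M1 - M0) / SD) * sqrt(p * q)
rpb = ((61.24 - 56.03) / 14.29) * sqrt(0.33 * 0.67)
rpb = 0.1714

0.1714


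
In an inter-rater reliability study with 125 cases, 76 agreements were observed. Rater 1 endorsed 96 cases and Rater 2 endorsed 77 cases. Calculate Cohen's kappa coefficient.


P_o = 76/125 = 0.608
P_e = (96*77 + 29*48) / 15625 = 0.562176
kappa = (P_o - P_e) / (1 - P_e)
kappa = (0.608 - 0.562176) / (1 - 0.562176)
kappa = 0.1047

0.1047


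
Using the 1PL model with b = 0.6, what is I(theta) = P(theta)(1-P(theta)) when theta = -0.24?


P = 1/(1+exp(-(-0.24-0.6))) = 0.3015
I = P*(1-P) = 0.3015 * 0.6985
I = 0.2106

0.2106


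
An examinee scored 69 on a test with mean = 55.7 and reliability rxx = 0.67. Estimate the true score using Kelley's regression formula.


T_est = rxx * X + (1 - rxx) * mean
T_est = 0.67 * 69 + 0.33 * 55.7
T_est = 46.23 + 18.381
T_est = 64.611

64.611


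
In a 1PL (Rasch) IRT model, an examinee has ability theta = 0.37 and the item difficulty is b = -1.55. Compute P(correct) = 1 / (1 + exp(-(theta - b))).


theta - b = 0.37 - -1.55 = 1.92
exp(-(theta - b)) = exp(-1.92) = 0.1466
P = 1 / (1 + 0.1466)
P = 0.8721

0.8721


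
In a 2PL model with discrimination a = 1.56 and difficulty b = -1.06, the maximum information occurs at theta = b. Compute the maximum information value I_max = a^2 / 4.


For 2PL, max info at theta = b = -1.06
I_max = a^2 / 4 = 1.56^2 / 4
= 2.4336 / 4
I_max = 0.6084

0.6084


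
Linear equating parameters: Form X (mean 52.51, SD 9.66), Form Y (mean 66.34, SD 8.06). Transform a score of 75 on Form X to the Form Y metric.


slope = SD_Y / SD_X = 8.06 / 9.66 ~ 0.8344
intercept = mean_Y - slope * mean_X = 66.34 - (8.06 / 9.66) * 52.51 ~ 22.5273
Y = slope * X + intercept. To avoid rounding drift from the rounded slope/intercept, evaluate the equivalent form Y = mean_Y + SD_Y * (X - mean_X) / SD_X at full precision:
Y = 66.34 + 8.06 * (75 - 52.51) / 9.66
Y = 66.34 + 8.06 * 22.49 / 9.66
Y = 66.34 + 181.2694 / 9.66
Y = 66.34 + 18.7649
Y = 85.1049

85.1049


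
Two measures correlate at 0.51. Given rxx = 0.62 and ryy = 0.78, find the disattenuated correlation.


r_corrected = rxy / sqrt(rxx * ryy)
= 0.51 / sqrt(0.62 * 0.78)
= 0.51 / sqrt(0.4836)
= 0.51 / 0.695414
r_corrected = 0.7334

0.7334


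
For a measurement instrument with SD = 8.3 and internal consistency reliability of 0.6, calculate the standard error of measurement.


SEM = SD * sqrt(1 - rxx)
SEM = 8.3 * sqrt(1 - 0.6)
SEM = 8.3 * sqrt(0.4) = 8.3 * 0.632456
SEM = 5.2494

5.2494


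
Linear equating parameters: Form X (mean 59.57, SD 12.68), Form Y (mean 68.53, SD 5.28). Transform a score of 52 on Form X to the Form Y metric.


slope = SD_Y / SD_X = 5.28 / 12.68 ~ 0.4164
intercept = mean_Y - slope * mean_X = 68.53 - (5.28 / 12.68) * 59.57 ~ 43.7248
Y = slope * X + intercept. To avoid rounding drift from the rounded slope/intercept, evaluate the equivalent form Y = mean_Y + SD_Y * (X - mean_X) / SD_X at full precision:
Y = 68.53 + 5.28 * (52 - 59.57) / 12.68
Y = 68.53 - 5.28 * 7.57 / 12.68
Y = 68.53 - 39.9696 / 12.68
Y = 68.53 - 3.1522
Y = 65.3778

65.3778


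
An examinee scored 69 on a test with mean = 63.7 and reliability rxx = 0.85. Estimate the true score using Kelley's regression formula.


T_est = rxx * X + (1 - rxx) * mean
T_est = 0.85 * 69 + 0.15 * 63.7
T_est = 58.65 + 9.555
T_est = 68.205

68.205


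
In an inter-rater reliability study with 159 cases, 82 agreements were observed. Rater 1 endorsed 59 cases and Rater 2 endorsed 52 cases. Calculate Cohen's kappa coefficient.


P_o = 82/159 = 0.515723
P_e = (59*52 + 100*107) / 25281 = 0.544599
kappa = (P_o - P_e) / (1 - P_e)
kappa = (0.515723 - 0.544599) / (1 - 0.544599)
kappa = -0.0634

-0.0634


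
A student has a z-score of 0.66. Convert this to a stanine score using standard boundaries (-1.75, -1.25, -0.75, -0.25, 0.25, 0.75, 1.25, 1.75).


Stanine boundaries: [-1.75, -1.25, -0.75, -0.25, 0.25, 0.75, 1.25, 1.75]
z = 0.66
Check each boundary:
  z >= -1.75 -> could be stanine 2
  z >= -1.25 -> could be stanine 3
  z >= -0.75 -> could be stanine 4
  z >= -0.25 -> could be stanine 5
  z >= 0.25 -> could be stanine 6
  z < 0.75
  z < 1.25
  z < 1.75
Highest qualifying boundary gives stanine = 6

6


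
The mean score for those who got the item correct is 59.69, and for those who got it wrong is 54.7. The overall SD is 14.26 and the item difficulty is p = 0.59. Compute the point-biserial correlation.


q = 1 - p = 0.41
rpb = ((M1 - M0) / SD) * sqrt(p * q)
rpb = ((59.69 - 54.7) / 14.26) * sqrt(0.59 * 0.41)
rpb = 0.1721

0.1721


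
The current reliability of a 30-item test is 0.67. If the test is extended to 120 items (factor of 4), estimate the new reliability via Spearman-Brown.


r_new = (n * rxx) / (1 + (n-1) * rxx)
r_new = (4 * 0.67) / (1 + 3 * 0.67)
r_new = 2.68 / 3.01
r_new = 0.8904

0.8904


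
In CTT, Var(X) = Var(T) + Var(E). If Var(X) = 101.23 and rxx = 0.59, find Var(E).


var_true = rxx * var_obs = 0.59 * 101.23 = 59.7257
var_error = var_obs - var_true
var_error = 101.23 - 59.7257
var_error = 41.5043

41.5043


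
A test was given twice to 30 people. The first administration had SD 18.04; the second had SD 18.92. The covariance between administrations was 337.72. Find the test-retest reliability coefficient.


r = cov(X,Y) / (SD_X * SD_Y)
r = 337.72 / (18.04 * 18.92)
r = 337.72 / 341.3168
r = 0.9895

0.9895


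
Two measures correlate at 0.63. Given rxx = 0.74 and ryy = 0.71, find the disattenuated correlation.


r_corrected = rxy / sqrt(rxx * ryy)
= 0.63 / sqrt(0.74 * 0.71)
= 0.63 / sqrt(0.5254)
= 0.63 / 0.724845
r_corrected = 0.8692

0.8692


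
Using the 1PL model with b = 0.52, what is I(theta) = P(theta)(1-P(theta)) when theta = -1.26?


P = 1/(1+exp(-(-1.26-0.52))) = 0.1443
I = P*(1-P) = 0.1443 * 0.8557
I = 0.1235

0.1235


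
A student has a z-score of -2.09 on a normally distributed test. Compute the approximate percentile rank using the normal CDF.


CDF(z) = 0.5 * (1 + erf(z/sqrt(2)))
erf(-1.4779) = -0.9634
CDF = 0.0183
Percentile rank = 0.0183 * 100 = 1.83

1.83


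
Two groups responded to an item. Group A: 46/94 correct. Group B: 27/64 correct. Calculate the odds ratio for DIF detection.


Odds_A = 46/48 = 0.9583
Odds_B = 27/37 = 0.7297
OR = Odds_A / Odds_B = 0.9583 / 0.7297
Exactly, OR = (46 * 37) / (48 * 27) = 1702 / 1296
OR = 1.3133

1.3133


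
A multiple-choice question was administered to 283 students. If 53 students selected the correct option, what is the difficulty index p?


Item difficulty p = number correct / total examinees
p = 53 / 283
p = 0.1873

0.1873


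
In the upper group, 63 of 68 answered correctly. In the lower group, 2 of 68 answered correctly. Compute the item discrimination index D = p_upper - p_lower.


p_upper = 63/68 = 0.9265
p_lower = 2/68 = 0.0294
D = 0.9265 - 0.0294 = 0.8971

0.8971


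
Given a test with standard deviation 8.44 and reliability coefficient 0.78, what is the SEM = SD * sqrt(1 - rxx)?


SEM = SD * sqrt(1 - rxx)
SEM = 8.44 * sqrt(1 - 0.78)
SEM = 8.44 * sqrt(0.22) = 8.44 * 0.469042
SEM = 3.9587

3.9587


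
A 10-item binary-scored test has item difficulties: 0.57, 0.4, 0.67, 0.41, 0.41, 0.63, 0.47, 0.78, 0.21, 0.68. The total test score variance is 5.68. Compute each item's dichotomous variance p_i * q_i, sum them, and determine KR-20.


For each item, compute p_i * q_i:
  Item 1: 0.57 * 0.43 = 0.2451
  Item 2: 0.4 * 0.6 = 0.24
  Item 3: 0.67 * 0.33 = 0.2211
  Item 4: 0.41 * 0.59 = 0.2419
  Item 5: 0.41 * 0.59 = 0.2419
  Item 6: 0.63 * 0.37 = 0.2331
  Item 7: 0.47 * 0.53 = 0.2491
  Item 8: 0.78 * 0.22 = 0.1716
  Item 9: 0.21 * 0.79 = 0.1659
  Item 10: 0.68 * 0.32 = 0.2176
Sum(p_i * q_i) = 0.2451 + 0.24 + 0.2211 + 0.2419 + 0.2419 + 0.2331 + 0.2491 + 0.1716 + 0.1659 + 0.2176 = 2.2273
KR-20 = (k/(k-1)) * (1 - Sum(p_i*q_i) / Var_total)
= (10/9) * (1 - 2.2273/5.68)
= 1.1111 * 0.6079
KR-20 = 0.6754

0.6754


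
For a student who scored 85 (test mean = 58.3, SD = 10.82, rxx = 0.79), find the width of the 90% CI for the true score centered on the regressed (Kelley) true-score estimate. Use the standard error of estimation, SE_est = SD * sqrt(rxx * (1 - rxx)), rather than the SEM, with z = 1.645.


True score estimate = 0.79*85 + 0.21*58.3 = 79.393
SE_est = SD * sqrt(rxx * (1 - rxx)) = 10.82 * sqrt(0.79 * 0.21) = 10.82 * sqrt(0.1659) = 4.407075
CI = T_est +/- z * SE_est, so width = 2 * z * SE_est = 2 * 1.645 * 4.407075
Width = 14.4993

14.4993


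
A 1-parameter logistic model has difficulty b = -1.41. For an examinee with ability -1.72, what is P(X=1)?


theta - b = -1.72 - -1.41 = -0.31
exp(-(theta - b)) = exp(0.31) = 1.3634
P = 1 / (1 + 1.3634)
P = 0.4231

0.4231


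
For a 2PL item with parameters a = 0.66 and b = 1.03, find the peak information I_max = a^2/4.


For 2PL, max info at theta = b = 1.03
I_max = a^2 / 4 = 0.66^2 / 4
= 0.4356 / 4
I_max = 0.1089

0.1089


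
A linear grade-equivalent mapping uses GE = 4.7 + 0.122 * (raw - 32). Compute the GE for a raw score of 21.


raw - median = 21 - 32 = -11
slope * diff = 0.122 * -11 = -1.342
GE = 4.7 + -1.342
GE = 3.358

3.358


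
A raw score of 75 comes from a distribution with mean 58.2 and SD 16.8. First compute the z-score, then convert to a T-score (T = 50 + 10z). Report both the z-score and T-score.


z = (X - mean) / SD = (75 - 58.2) / 16.8
z = 16.8 / 16.8
z = 1.0
T-score = T = 50 + 10z
Carry z at full precision (z = 16.8 / 16.8) into the conversion:
T-score = 50 + 10 * (16.8 / 16.8) = 50 + 168 / 16.8
T-score = 50 + 10.0
T-score = 60.0

60.0
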